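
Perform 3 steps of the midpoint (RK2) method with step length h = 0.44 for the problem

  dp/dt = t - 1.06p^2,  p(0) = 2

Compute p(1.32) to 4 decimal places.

1.2208

Midpoint: k1 = f(t_n, p_n); k2 = f(t_n + h/2, p_n + (h/2)·k1); p_{n+1} = p_n + h·k2.
t=0.000000, p=2.000000:
  k1 = f(0.000000, 2.000000) = -4.240000
  k2 = f(0.220000, 1.067200) = -0.987251
  p ← 2.000000 + 0.44·(-0.987251) = 1.565610
t=0.440000, p=1.565610:
  k1 = f(0.440000, 1.565610) = -2.158202
  k2 = f(0.660000, 1.090805) = -0.601248
  p ← 1.565610 + 0.44·(-0.601248) = 1.301061
t=0.880000, p=1.301061:
  k1 = f(0.880000, 1.301061) = -0.914325
  k2 = f(1.100000, 1.099909) = -0.182389
  p ← 1.301061 + 0.44·(-0.182389) = 1.220810
p(1.32) ≈ 1.2208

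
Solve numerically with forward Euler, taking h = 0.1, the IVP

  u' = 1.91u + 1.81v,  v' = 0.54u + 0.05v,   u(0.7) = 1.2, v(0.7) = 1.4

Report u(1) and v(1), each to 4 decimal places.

2.9882, 1.7005

Euler on (u,v): u_{n+1} = u_n + h·u', v_{n+1} = v_n + h·v'.
0.700000: (1.200000, 1.400000); f=(4.826000, 0.718000) → (1.682600, 1.471800)
0.800000: (1.682600, 1.471800); f=(5.877724, 0.982194) → (2.270372, 1.570019)
0.900000: (2.270372, 1.570019); f=(7.178146, 1.304502) → (2.988187, 1.700470)
(u(1), v(1)) ≈ (2.9882, 1.7005)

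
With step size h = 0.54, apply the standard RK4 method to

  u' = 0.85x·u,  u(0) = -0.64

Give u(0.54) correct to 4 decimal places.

-0.7244

RK4: k1 = f(x_n, u_n); k2 = f(x_n + h/2, u_n + (h/2)·k1); k3 = f(x_n + h/2, u_n + (h/2)·k2); k4 = f(x_n + h, u_n + h·k3); u_{n+1} = u_n + (h/6)·(k1 + 2k2 + 2k3 + k4).
x=0.000000, u=-0.640000:
  k1 = f(0.000000, -0.640000) = 0.000000
  k2 = f(0.270000, -0.640000) = -0.146880
  k3 = f(0.270000, -0.679658) = -0.155981
  k4 = f(0.540000, -0.724230) = -0.332422
  u ← -0.640000 + (0.54/6)·(k1 + 2k2 + 2k3 + k4) = -0.724433
u(0.54) ≈ -0.7244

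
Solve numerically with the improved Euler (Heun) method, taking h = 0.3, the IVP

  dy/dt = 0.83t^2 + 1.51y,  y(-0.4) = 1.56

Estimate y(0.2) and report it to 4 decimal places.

3.8288

Heun: k1 = f(t_n, y_n); k2 = f(t_n + h, y_n + h·k1); y_{n+1} = y_n + (h/2)·(k1 + k2).
t=-0.400000, y=1.560000:
  k1 = f(-0.400000, 1.560000) = 2.488400
  k2 = f(-0.100000, 2.306520) = 3.491145
  y ← 1.560000 + (0.3/2)·(2.488400 + 3.491145) = 2.456932
t=-0.100000, y=2.456932:
  k1 = f(-0.100000, 2.456932) = 3.718267
  k2 = f(0.200000, 3.572412) = 5.427542
  y ← 2.456932 + (0.3/2)·(3.718267 + 5.427542) = 3.828803
y(0.2) ≈ 3.8288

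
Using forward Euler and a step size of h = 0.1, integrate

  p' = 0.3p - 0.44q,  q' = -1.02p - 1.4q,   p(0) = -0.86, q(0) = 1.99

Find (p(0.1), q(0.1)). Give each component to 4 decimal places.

-0.9734, 1.7991

Euler on (p,q): p_{n+1} = p_n + h·p', q_{n+1} = q_n + h·q'.
0.000000: (-0.860000, 1.990000); f=(-1.133600, -1.908800) → (-0.973360, 1.799120)
(p(0.1), q(0.1)) ≈ (-0.9734, 1.7991)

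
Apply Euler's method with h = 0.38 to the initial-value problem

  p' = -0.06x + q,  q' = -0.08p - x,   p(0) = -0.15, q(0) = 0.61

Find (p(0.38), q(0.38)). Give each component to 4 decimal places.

0.0818, 0.6146

Euler on (p,q): p_{n+1} = p_n + h·p', q_{n+1} = q_n + h·q'.
0.000000: (-0.150000, 0.610000); f=(0.610000, 0.012000) → (0.081800, 0.614560)
(p(0.38), q(0.38)) ≈ (0.0818, 0.6146)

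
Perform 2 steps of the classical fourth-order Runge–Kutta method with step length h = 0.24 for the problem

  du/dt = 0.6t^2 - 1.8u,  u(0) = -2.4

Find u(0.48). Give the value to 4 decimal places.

-0.9938

RK4: k1 = f(t_n, u_n); k2 = f(t_n + h/2, u_n + (h/2)·k1); k3 = f(t_n + h/2, u_n + (h/2)·k2); k4 = f(t_n + h, u_n + h·k3); u_{n+1} = u_n + (h/6)·(k1 + 2k2 + 2k3 + k4).
t=0.000000, u=-2.400000:
  k1 = f(0.000000, -2.400000) = 4.320000
  k2 = f(0.120000, -1.881600) = 3.395520
  k3 = f(0.120000, -1.992538) = 3.595208
  k4 = f(0.240000, -1.537150) = 2.801430
  u ← -2.400000 + (0.24/6)·(k1 + 2k2 + 2k3 + k4) = -1.555885
t=0.240000, u=-1.555885:
  k1 = f(0.240000, -1.555885) = 2.835152
  k2 = f(0.360000, -1.215666) = 2.265959
  k3 = f(0.360000, -1.283969) = 2.388905
  k4 = f(0.480000, -0.982547) = 1.906825
  u ← -1.555885 + (0.24/6)·(k1 + 2k2 + 2k3 + k4) = -0.993816
u(0.48) ≈ -0.9938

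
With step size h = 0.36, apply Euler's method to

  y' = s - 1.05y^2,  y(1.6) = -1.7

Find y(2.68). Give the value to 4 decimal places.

Euler: y_{n+1} = y_n + h·f(s_n, y_n).
s=1.600000, y=-1.700000: f=-1.434500 → y ← -1.700000 + 0.36·(-1.434500) = -2.216420
s=1.960000, y=-2.216420: f=-3.198143 → y ← -2.216420 + 0.36·(-3.198143) = -3.367752
s=2.320000, y=-3.367752: f=-9.588839 → y ← -3.367752 + 0.36·(-9.588839) = -6.819734
y(2.68) ≈ -6.8197

-6.8197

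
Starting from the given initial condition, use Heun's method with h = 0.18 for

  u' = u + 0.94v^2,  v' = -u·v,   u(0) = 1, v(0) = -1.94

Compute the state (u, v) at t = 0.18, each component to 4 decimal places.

1.7860, -1.5053

Heun on (u,v): k1 = f(t_n, state_n); k2 = f(t_n + h, state_n + h·k1); state_{n+1} = state_n + (h/2)·(k1 + k2).
0.000000: (1.000000, -1.940000)
  k1 = (4.537784, 1.940000)
  predictor → (1.816801, -1.590800)
  k2 = (4.195607, 2.890167)
  → (1.786005, -1.505285)
(u(0.18), v(0.18)) ≈ (1.7860, -1.5053)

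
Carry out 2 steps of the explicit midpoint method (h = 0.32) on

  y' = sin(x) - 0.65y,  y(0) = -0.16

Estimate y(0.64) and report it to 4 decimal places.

0.0729

Midpoint: k1 = f(x_n, y_n); k2 = f(x_n + h/2, y_n + (h/2)·k1); y_{n+1} = y_n + h·k2.
x=0.000000, y=-0.160000:
  k1 = f(0.000000, -0.160000) = 0.104000
  k2 = f(0.160000, -0.143360) = 0.252502
  y ← -0.160000 + 0.32·0.252502 = -0.079199
x=0.320000, y=-0.079199:
  k1 = f(0.320000, -0.079199) = 0.366046
  k2 = f(0.480000, -0.020632) = 0.475190
  y ← -0.079199 + 0.32·0.475190 = 0.072861
y(0.64) ≈ 0.0729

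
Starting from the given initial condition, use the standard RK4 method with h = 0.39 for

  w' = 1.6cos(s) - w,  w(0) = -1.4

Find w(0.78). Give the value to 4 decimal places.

RK4: k1 = f(s_n, w_n); k2 = f(s_n + h/2, w_n + (h/2)·k1); k3 = f(s_n + h/2, w_n + (h/2)·k2); k4 = f(s_n + h, w_n + h·k3); w_{n+1} = w_n + (h/6)·(k1 + 2k2 + 2k3 + k4).
s=0.000000, w=-1.400000:
  k1 = f(0.000000, -1.400000) = 3.000000
  k2 = f(0.195000, -0.815000) = 2.384676
  k3 = f(0.195000, -0.934988) = 2.504664
  k4 = f(0.390000, -0.423181) = 1.903035
  w ← -1.400000 + (0.39/6)·(k1 + 2k2 + 2k3 + k4) = -0.445688
s=0.390000, w=-0.445688:
  k1 = f(0.390000, -0.445688) = 1.925543
  k2 = f(0.585000, -0.070208) = 1.404147
  k3 = f(0.585000, -0.171880) = 1.505819
  k4 = f(0.780000, 0.141581) = 0.995881
  w ← -0.445688 + (0.39/6)·(k1 + 2k2 + 2k3 + k4) = 0.122500
w(0.78) ≈ 0.1225

0.1225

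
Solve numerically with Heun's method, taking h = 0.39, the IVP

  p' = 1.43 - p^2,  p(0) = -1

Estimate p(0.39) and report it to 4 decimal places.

-0.7724

Heun: k1 = f(s_n, p_n); k2 = f(s_n + h, p_n + h·k1); p_{n+1} = p_n + (h/2)·(k1 + k2).
s=0.000000, p=-1.000000:
  k1 = f(0.000000, -1.000000) = 0.430000
  k2 = f(0.390000, -0.832300) = 0.737277
  p ← -1.000000 + (0.39/2)·(0.430000 + 0.737277) = -0.772381
p(0.39) ≈ -0.7724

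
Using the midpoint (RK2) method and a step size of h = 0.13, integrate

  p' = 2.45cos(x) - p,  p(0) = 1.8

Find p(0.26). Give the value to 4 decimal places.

Midpoint: k1 = f(x_n, p_n); k2 = f(x_n + h/2, p_n + (h/2)·k1); p_{n+1} = p_n + h·k2.
x=0.000000, p=1.800000:
  k1 = f(0.000000, 1.800000) = 0.650000
  k2 = f(0.065000, 1.842250) = 0.602576
  p ← 1.800000 + 0.13·0.602576 = 1.878335
x=0.130000, p=1.878335:
  k1 = f(0.130000, 1.878335) = 0.550992
  k2 = f(0.195000, 1.914149) = 0.489417
  p ← 1.878335 + 0.13·0.489417 = 1.941959
p(0.26) ≈ 1.9420

1.9420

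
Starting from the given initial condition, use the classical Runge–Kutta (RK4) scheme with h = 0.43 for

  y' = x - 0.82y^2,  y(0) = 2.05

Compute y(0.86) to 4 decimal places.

1.0763

RK4: k1 = f(x_n, y_n); k2 = f(x_n + h/2, y_n + (h/2)·k1); k3 = f(x_n + h/2, y_n + (h/2)·k2); k4 = f(x_n + h, y_n + h·k3); y_{n+1} = y_n + (h/6)·(k1 + 2k2 + 2k3 + k4).
x=0.000000, y=2.050000:
  k1 = f(0.000000, 2.050000) = -3.446050
  k2 = f(0.215000, 1.309099) = -1.190267
  k3 = f(0.215000, 1.794092) = -2.424390
  k4 = f(0.430000, 1.007512) = -0.402367
  y ← 2.050000 + (0.43/6)·(k1 + 2k2 + 2k3 + k4) = 1.256096
x=0.430000, y=1.256096:
  k1 = f(0.430000, 1.256096) = -0.863777
  k2 = f(0.645000, 1.070384) = -0.294492
  k3 = f(0.645000, 1.192780) = -0.521634
  k4 = f(0.860000, 1.031793) = -0.012970
  y ← 1.256096 + (0.43/6)·(k1 + 2k2 + 2k3 + k4) = 1.076284
y(0.86) ≈ 1.0763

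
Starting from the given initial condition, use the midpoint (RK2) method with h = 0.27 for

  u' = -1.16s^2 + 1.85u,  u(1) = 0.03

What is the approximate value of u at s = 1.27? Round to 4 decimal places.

Midpoint: k1 = f(s_n, u_n); k2 = f(s_n + h/2, u_n + (h/2)·k1); u_{n+1} = u_n + h·k2.
s=1.000000, u=0.030000:
  k1 = f(1.000000, 0.030000) = -1.104500
  k2 = f(1.135000, -0.119107) = -1.714690
  u ← 0.030000 + 0.27·(-1.714690) = -0.432966
u(1.27) ≈ -0.4330

-0.4330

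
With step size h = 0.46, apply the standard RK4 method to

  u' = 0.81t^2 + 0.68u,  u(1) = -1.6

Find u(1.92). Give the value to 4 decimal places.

RK4: k1 = f(t_n, u_n); k2 = f(t_n + h/2, u_n + (h/2)·k1); k3 = f(t_n + h/2, u_n + (h/2)·k2); k4 = f(t_n + h, u_n + h·k3); u_{n+1} = u_n + (h/6)·(k1 + 2k2 + 2k3 + k4).
t=1.000000, u=-1.600000:
  k1 = f(1.000000, -1.600000) = -0.278000
  k2 = f(1.230000, -1.663940) = 0.093970
  k3 = f(1.230000, -1.578387) = 0.152146
  k4 = f(1.460000, -1.530013) = 0.686187
  u ← -1.600000 + (0.46/6)·(k1 + 2k2 + 2k3 + k4) = -1.530968
t=1.460000, u=-1.530968:
  k1 = f(1.460000, -1.530968) = 0.685538
  k2 = f(1.690000, -1.373294) = 1.379601
  k3 = f(1.690000, -1.213660) = 1.488152
  k4 = f(1.920000, -0.846418) = 2.410420
  u ← -1.530968 + (0.46/6)·(k1 + 2k2 + 2k3 + k4) = -0.853889
u(1.92) ≈ -0.8539

-0.8539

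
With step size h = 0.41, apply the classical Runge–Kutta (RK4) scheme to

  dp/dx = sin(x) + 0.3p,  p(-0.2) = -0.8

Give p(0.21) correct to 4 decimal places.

RK4: k1 = f(x_n, p_n); k2 = f(x_n + h/2, p_n + (h/2)·k1); k3 = f(x_n + h/2, p_n + (h/2)·k2); k4 = f(x_n + h, p_n + h·k3); p_{n+1} = p_n + (h/6)·(k1 + 2k2 + 2k3 + k4).
x=-0.200000, p=-0.800000:
  k1 = f(-0.200000, -0.800000) = -0.438669
  k2 = f(0.005000, -0.889927) = -0.261978
  k3 = f(0.005000, -0.853706) = -0.251112
  k4 = f(0.210000, -0.902956) = -0.062427
  p ← -0.800000 + (0.41/6)·(k1 + 2k2 + 2k3 + k4) = -0.904364
p(0.21) ≈ -0.9044

-0.9044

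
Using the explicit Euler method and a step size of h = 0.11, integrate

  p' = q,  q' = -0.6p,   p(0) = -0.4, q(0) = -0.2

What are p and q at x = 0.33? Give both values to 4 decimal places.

-0.4571, -0.1166

Euler on (p,q): p_{n+1} = p_n + h·p', q_{n+1} = q_n + h·q'.
0.000000: (-0.400000, -0.200000); f=(-0.200000, 0.240000) → (-0.422000, -0.173600)
0.110000: (-0.422000, -0.173600); f=(-0.173600, 0.253200) → (-0.441096, -0.145748)
0.220000: (-0.441096, -0.145748); f=(-0.145748, 0.264658) → (-0.457128, -0.116636)
(p(0.33), q(0.33)) ≈ (-0.4571, -0.1166)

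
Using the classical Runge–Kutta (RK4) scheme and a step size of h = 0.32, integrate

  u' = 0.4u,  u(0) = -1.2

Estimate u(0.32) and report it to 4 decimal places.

-1.3639

RK4: k1 = f(x_n, u_n); k2 = f(x_n + h/2, u_n + (h/2)·k1); k3 = f(x_n + h/2, u_n + (h/2)·k2); k4 = f(x_n + h, u_n + h·k3); u_{n+1} = u_n + (h/6)·(k1 + 2k2 + 2k3 + k4).
x=0.000000, u=-1.200000:
  k1 = f(0.000000, -1.200000) = -0.480000
  k2 = f(0.160000, -1.276800) = -0.510720
  k3 = f(0.160000, -1.281715) = -0.512686
  k4 = f(0.320000, -1.364060) = -0.545624
  u ← -1.200000 + (0.32/6)·(k1 + 2k2 + 2k3 + k4) = -1.363863
u(0.32) ≈ -1.3639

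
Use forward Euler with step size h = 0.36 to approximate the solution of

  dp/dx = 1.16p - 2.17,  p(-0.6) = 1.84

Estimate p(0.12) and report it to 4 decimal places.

1.8090

Euler: p_{n+1} = p_n + h·f(x_n, p_n).
x=-0.600000, p=1.840000: f=-0.035600 → p ← 1.840000 + 0.36·(-0.035600) = 1.827184
x=-0.240000, p=1.827184: f=-0.050467 → p ← 1.827184 + 0.36·(-0.050467) = 1.809016
p(0.12) ≈ 1.8090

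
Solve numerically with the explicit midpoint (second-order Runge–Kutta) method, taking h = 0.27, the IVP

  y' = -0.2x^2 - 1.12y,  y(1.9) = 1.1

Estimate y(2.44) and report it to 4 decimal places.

Midpoint: k1 = f(x_n, y_n); k2 = f(x_n + h/2, y_n + (h/2)·k1); y_{n+1} = y_n + h·k2.
x=1.900000, y=1.100000:
  k1 = f(1.900000, 1.100000) = -1.954000
  k2 = f(2.035000, 0.836210) = -1.764800
  y ← 1.100000 + 0.27·(-1.764800) = 0.623504
x=2.170000, y=0.623504:
  k1 = f(2.170000, 0.623504) = -1.640104
  k2 = f(2.305000, 0.402090) = -1.512946
  y ← 0.623504 + 0.27·(-1.512946) = 0.215009
y(2.44) ≈ 0.2150

0.2150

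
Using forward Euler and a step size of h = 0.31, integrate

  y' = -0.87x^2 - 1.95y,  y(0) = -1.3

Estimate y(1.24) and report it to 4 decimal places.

-0.3101

Euler: y_{n+1} = y_n + h·f(x_n, y_n).
x=0.000000, y=-1.300000: f=2.535000 → y ← -1.300000 + 0.31·2.535000 = -0.514150
x=0.310000, y=-0.514150: f=0.918986 → y ← -0.514150 + 0.31·0.918986 = -0.229264
x=0.620000, y=-0.229264: f=0.112638 → y ← -0.229264 + 0.31·0.112638 = -0.194347
x=0.930000, y=-0.194347: f=-0.373487 → y ← -0.194347 + 0.31·(-0.373487) = -0.310128
y(1.24) ≈ -0.3101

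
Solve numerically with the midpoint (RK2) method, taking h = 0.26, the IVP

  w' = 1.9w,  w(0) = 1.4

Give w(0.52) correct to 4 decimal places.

3.6561

Midpoint: k1 = f(x_n, w_n); k2 = f(x_n + h/2, w_n + (h/2)·k1); w_{n+1} = w_n + h·k2.
x=0.000000, w=1.400000:
  k1 = f(0.000000, 1.400000) = 2.660000
  k2 = f(0.130000, 1.745800) = 3.317020
  w ← 1.400000 + 0.26·3.317020 = 2.262425
x=0.260000, w=2.262425:
  k1 = f(0.260000, 2.262425) = 4.298608
  k2 = f(0.390000, 2.821244) = 5.360364
  w ← 2.262425 + 0.26·5.360364 = 3.656120
w(0.52) ≈ 3.6561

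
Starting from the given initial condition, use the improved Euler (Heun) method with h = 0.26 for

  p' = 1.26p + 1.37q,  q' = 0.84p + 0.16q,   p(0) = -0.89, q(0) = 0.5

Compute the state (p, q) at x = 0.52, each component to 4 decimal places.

-1.3644, 0.0633

Heun on (p,q): k1 = f(x_n, state_n); k2 = f(x_n + h, state_n + h·k1); state_{n+1} = state_n + (h/2)·(k1 + k2).
0.000000: (-0.890000, 0.500000)
  k1 = (-0.436400, -0.667600)
  predictor → (-1.003464, 0.326424)
  k2 = (-0.817164, -0.790682)
  → (-1.052963, 0.310423)
0.260000: (-1.052963, 0.310423)
  k1 = (-0.901454, -0.834821)
  predictor → (-1.287341, 0.093370)
  k2 = (-1.494133, -1.066427)
  → (-1.364390, 0.063261)
(p(0.52), q(0.52)) ≈ (-1.3644, 0.0633)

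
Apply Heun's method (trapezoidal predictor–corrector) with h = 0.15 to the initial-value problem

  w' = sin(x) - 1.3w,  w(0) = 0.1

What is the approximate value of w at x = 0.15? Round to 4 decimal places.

Heun: k1 = f(x_n, w_n); k2 = f(x_n + h, w_n + h·k1); w_{n+1} = w_n + (h/2)·(k1 + k2).
x=0.000000, w=0.100000:
  k1 = f(0.000000, 0.100000) = -0.130000
  k2 = f(0.150000, 0.080500) = 0.044788
  w ← 0.100000 + (0.15/2)·(-0.130000 + 0.044788) = 0.093609
w(0.15) ≈ 0.0936

0.0936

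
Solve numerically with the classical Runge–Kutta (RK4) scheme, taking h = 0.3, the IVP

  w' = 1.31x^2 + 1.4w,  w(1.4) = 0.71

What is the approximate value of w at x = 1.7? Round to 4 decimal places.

RK4: k1 = f(x_n, w_n); k2 = f(x_n + h/2, w_n + (h/2)·k1); k3 = f(x_n + h/2, w_n + (h/2)·k2); k4 = f(x_n + h, w_n + h·k3); w_{n+1} = w_n + (h/6)·(k1 + 2k2 + 2k3 + k4).
x=1.400000, w=0.710000:
  k1 = f(1.400000, 0.710000) = 3.561600
  k2 = f(1.550000, 1.244240) = 4.889211
  k3 = f(1.550000, 1.443382) = 5.168009
  k4 = f(1.700000, 2.260403) = 6.950464
  w ← 0.710000 + (0.3/6)·(k1 + 2k2 + 2k3 + k4) = 2.241325
w(1.7) ≈ 2.2413

2.2413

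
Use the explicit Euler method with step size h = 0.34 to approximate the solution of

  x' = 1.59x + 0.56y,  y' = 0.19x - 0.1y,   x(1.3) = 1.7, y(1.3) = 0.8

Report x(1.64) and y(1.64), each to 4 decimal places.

2.7713, 0.8826

Euler on (x,y): x_{n+1} = x_n + h·x', y_{n+1} = y_n + h·y'.
1.300000: (1.700000, 0.800000); f=(3.151000, 0.243000) → (2.771340, 0.882620)
(x(1.64), y(1.64)) ≈ (2.7713, 0.8826)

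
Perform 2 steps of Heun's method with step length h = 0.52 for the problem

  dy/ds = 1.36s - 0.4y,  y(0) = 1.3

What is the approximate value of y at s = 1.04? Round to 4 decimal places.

Heun: k1 = f(s_n, y_n); k2 = f(s_n + h, y_n + h·k1); y_{n+1} = y_n + (h/2)·(k1 + k2).
s=0.000000, y=1.300000:
  k1 = f(0.000000, 1.300000) = -0.520000
  k2 = f(0.520000, 1.029600) = 0.295360
  y ← 1.300000 + (0.52/2)·(-0.520000 + 0.295360) = 1.241594
s=0.520000, y=1.241594:
  k1 = f(0.520000, 1.241594) = 0.210563
  k2 = f(1.040000, 1.351086) = 0.873966
  y ← 1.241594 + (0.52/2)·(0.210563 + 0.873966) = 1.523571
y(1.04) ≈ 1.5236

1.5236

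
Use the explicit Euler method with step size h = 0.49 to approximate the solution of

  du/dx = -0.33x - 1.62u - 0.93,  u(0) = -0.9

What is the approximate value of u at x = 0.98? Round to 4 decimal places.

-0.6672

Euler: u_{n+1} = u_n + h·f(x_n, u_n).
x=0.000000, u=-0.900000: f=0.528000 → u ← -0.900000 + 0.49·0.528000 = -0.641280
x=0.490000, u=-0.641280: f=-0.052826 → u ← -0.641280 + 0.49·(-0.052826) = -0.667165
u(0.98) ≈ -0.6672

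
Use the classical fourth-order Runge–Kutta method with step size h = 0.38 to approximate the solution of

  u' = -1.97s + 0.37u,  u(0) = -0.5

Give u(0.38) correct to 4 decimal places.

-0.7246

RK4: k1 = f(s_n, u_n); k2 = f(s_n + h/2, u_n + (h/2)·k1); k3 = f(s_n + h/2, u_n + (h/2)·k2); k4 = f(s_n + h, u_n + h·k3); u_{n+1} = u_n + (h/6)·(k1 + 2k2 + 2k3 + k4).
s=0.000000, u=-0.500000:
  k1 = f(0.000000, -0.500000) = -0.185000
  k2 = f(0.190000, -0.535150) = -0.572306
  k3 = f(0.190000, -0.608738) = -0.599533
  k4 = f(0.380000, -0.727823) = -1.017894
  u ← -0.500000 + (0.38/6)·(k1 + 2k2 + 2k3 + k4) = -0.724616
u(0.38) ≈ -0.7246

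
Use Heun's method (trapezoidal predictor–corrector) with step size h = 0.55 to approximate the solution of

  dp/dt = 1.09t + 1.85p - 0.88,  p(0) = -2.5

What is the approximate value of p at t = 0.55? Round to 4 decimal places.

Heun: k1 = f(t_n, p_n); k2 = f(t_n + h, p_n + h·k1); p_{n+1} = p_n + (h/2)·(k1 + k2).
t=0.000000, p=-2.500000:
  k1 = f(0.000000, -2.500000) = -5.505000
  k2 = f(0.550000, -5.527750) = -10.506838
  p ← -2.500000 + (0.55/2)·(-5.505000 + (-10.506838)) = -6.903255
p(0.55) ≈ -6.9033

-6.9033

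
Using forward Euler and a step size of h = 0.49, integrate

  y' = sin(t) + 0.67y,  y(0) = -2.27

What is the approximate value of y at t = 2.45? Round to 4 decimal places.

Euler: y_{n+1} = y_n + h·f(t_n, y_n).
t=0.000000, y=-2.270000: f=-1.520900 → y ← -2.270000 + 0.49·(-1.520900) = -3.015241
t=0.490000, y=-3.015241: f=-1.549586 → y ← -3.015241 + 0.49·(-1.549586) = -3.774538
t=0.980000, y=-3.774538: f=-1.698443 → y ← -3.774538 + 0.49·(-1.698443) = -4.606775
t=1.470000, y=-4.606775: f=-2.091615 → y ← -4.606775 + 0.49·(-2.091615) = -5.631666
t=1.960000, y=-5.631666: f=-2.848005 → y ← -5.631666 + 0.49·(-2.848005) = -7.027189
y(2.45) ≈ -7.0272

-7.0272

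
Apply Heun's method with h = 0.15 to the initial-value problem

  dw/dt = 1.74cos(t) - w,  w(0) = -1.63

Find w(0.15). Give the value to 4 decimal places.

-1.1639

Heun: k1 = f(t_n, w_n); k2 = f(t_n + h, w_n + h·k1); w_{n+1} = w_n + (h/2)·(k1 + k2).
t=0.000000, w=-1.630000:
  k1 = f(0.000000, -1.630000) = 3.370000
  k2 = f(0.150000, -1.124500) = 2.844962
  w ← -1.630000 + (0.15/2)·(3.370000 + 2.844962) = -1.163878
w(0.15) ≈ -1.1639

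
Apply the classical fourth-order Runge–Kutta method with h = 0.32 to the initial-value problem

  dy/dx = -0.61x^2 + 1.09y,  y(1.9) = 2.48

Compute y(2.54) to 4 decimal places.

RK4: k1 = f(x_n, y_n); k2 = f(x_n + h/2, y_n + (h/2)·k1); k3 = f(x_n + h/2, y_n + (h/2)·k2); k4 = f(x_n + h, y_n + h·k3); y_{n+1} = y_n + (h/6)·(k1 + 2k2 + 2k3 + k4).
x=1.900000, y=2.480000:
  k1 = f(1.900000, 2.480000) = 0.501100
  k2 = f(2.060000, 2.560176) = 0.201996
  k3 = f(2.060000, 2.512319) = 0.149832
  k4 = f(2.220000, 2.527946) = -0.250863
  y ← 2.480000 + (0.32/6)·(k1 + 2k2 + 2k3 + k4) = 2.530874
x=2.220000, y=2.530874:
  k1 = f(2.220000, 2.530874) = -0.247671
  k2 = f(2.380000, 2.491247) = -0.739825
  k3 = f(2.380000, 2.412502) = -0.825656
  k4 = f(2.540000, 2.266664) = -1.464812
  y ← 2.530874 + (0.32/6)·(k1 + 2k2 + 2k3 + k4) = 2.272557
y(2.54) ≈ 2.2726

2.2726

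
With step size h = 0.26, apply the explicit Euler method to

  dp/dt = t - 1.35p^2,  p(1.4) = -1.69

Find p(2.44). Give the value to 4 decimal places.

Euler: p_{n+1} = p_n + h·f(t_n, p_n).
t=1.400000, p=-1.690000: f=-2.455735 → p ← -1.690000 + 0.26·(-2.455735) = -2.328491
t=1.660000, p=-2.328491: f=-5.659526 → p ← -2.328491 + 0.26·(-5.659526) = -3.799968
t=1.920000, p=-3.799968: f=-17.573669 → p ← -3.799968 + 0.26·(-17.573669) = -8.369122
t=2.180000, p=-8.369122: f=-92.376968 → p ← -8.369122 + 0.26·(-92.376968) = -32.387133
p(2.44) ≈ -32.3871

-32.3871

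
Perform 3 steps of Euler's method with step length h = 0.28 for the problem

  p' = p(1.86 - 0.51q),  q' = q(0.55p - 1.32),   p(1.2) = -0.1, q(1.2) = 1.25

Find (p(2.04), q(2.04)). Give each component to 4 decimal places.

Euler on (p,q): p_{n+1} = p_n + h·p', q_{n+1} = q_n + h·q'.
1.200000: (-0.100000, 1.250000); f=(-0.122250, -1.718750) → (-0.134230, 0.768750)
1.480000: (-0.134230, 0.768750); f=(-0.197041, -1.071504) → (-0.189402, 0.468729)
1.760000: (-0.189402, 0.468729); f=(-0.307010, -0.667550) → (-0.275364, 0.281815)
(p(2.04), q(2.04)) ≈ (-0.2754, 0.2818)

-0.2754, 0.2818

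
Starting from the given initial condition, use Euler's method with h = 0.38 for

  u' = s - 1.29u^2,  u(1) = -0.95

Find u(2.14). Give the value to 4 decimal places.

-0.8025

Euler: u_{n+1} = u_n + h·f(s_n, u_n).
s=1.000000, u=-0.950000: f=-0.164225 → u ← -0.950000 + 0.38·(-0.164225) = -1.012406
s=1.380000, u=-1.012406: f=0.057795 → u ← -1.012406 + 0.38·0.057795 = -0.990443
s=1.760000, u=-0.990443: f=0.494538 → u ← -0.990443 + 0.38·0.494538 = -0.802519
u(2.14) ≈ -0.8025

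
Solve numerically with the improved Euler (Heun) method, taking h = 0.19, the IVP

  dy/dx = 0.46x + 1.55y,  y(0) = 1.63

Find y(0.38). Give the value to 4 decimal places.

Heun: k1 = f(x_n, y_n); k2 = f(x_n + h, y_n + h·k1); y_{n+1} = y_n + (h/2)·(k1 + k2).
x=0.000000, y=1.630000:
  k1 = f(0.000000, 1.630000) = 2.526500
  k2 = f(0.190000, 2.110035) = 3.357954
  y ← 1.630000 + (0.19/2)·(2.526500 + 3.357954) = 2.189023
x=0.190000, y=2.189023:
  k1 = f(0.190000, 2.189023) = 3.480386
  k2 = f(0.380000, 2.850296) = 4.592760
  y ← 2.189023 + (0.19/2)·(3.480386 + 4.592760) = 2.955972
y(0.38) ≈ 2.9560

2.9560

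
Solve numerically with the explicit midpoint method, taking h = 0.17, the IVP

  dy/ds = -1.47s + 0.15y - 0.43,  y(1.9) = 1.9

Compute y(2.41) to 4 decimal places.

0.1474

Midpoint: k1 = f(s_n, y_n); k2 = f(s_n + h/2, y_n + (h/2)·k1); y_{n+1} = y_n + h·k2.
s=1.900000, y=1.900000:
  k1 = f(1.900000, 1.900000) = -2.938000
  k2 = f(1.985000, 1.650270) = -3.100410
  y ← 1.900000 + 0.17·(-3.100410) = 1.372930
s=2.070000, y=1.372930:
  k1 = f(2.070000, 1.372930) = -3.266960
  k2 = f(2.155000, 1.095239) = -3.433564
  y ← 1.372930 + 0.17·(-3.433564) = 0.789224
s=2.240000, y=0.789224:
  k1 = f(2.240000, 0.789224) = -3.604416
  k2 = f(2.325000, 0.482849) = -3.775323
  y ← 0.789224 + 0.17·(-3.775323) = 0.147420
y(2.41) ≈ 0.1474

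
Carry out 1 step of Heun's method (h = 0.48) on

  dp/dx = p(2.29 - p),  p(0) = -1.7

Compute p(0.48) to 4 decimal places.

Heun: k1 = f(x_n, p_n); k2 = f(x_n + h, p_n + h·k1); p_{n+1} = p_n + (h/2)·(k1 + k2).
x=0.000000, p=-1.700000:
  k1 = f(0.000000, -1.700000) = -6.783000
  k2 = f(0.480000, -4.955840) = -35.909224
  p ← -1.700000 + (0.48/2)·(-6.783000 + (-35.909224)) = -11.946134
p(0.48) ≈ -11.9461

-11.9461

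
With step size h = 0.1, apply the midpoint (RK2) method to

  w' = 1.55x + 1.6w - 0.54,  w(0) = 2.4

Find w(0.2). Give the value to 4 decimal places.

Midpoint: k1 = f(x_n, w_n); k2 = f(x_n + h/2, w_n + (h/2)·k1); w_{n+1} = w_n + h·k2.
x=0.000000, w=2.400000:
  k1 = f(0.000000, 2.400000) = 3.300000
  k2 = f(0.050000, 2.565000) = 3.641500
  w ← 2.400000 + 0.1·3.641500 = 2.764150
x=0.100000, w=2.764150:
  k1 = f(0.100000, 2.764150) = 4.037640
  k2 = f(0.150000, 2.966032) = 4.438151
  w ← 2.764150 + 0.1·4.438151 = 3.207965
w(0.2) ≈ 3.2080

3.2080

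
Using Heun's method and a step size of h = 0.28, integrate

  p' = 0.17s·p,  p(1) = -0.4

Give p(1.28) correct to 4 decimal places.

-0.4223

Heun: k1 = f(s_n, p_n); k2 = f(s_n + h, p_n + h·k1); p_{n+1} = p_n + (h/2)·(k1 + k2).
s=1.000000, p=-0.400000:
  k1 = f(1.000000, -0.400000) = -0.068000
  k2 = f(1.280000, -0.419040) = -0.091183
  p ← -0.400000 + (0.28/2)·(-0.068000 + (-0.091183)) = -0.422286
p(1.28) ≈ -0.4223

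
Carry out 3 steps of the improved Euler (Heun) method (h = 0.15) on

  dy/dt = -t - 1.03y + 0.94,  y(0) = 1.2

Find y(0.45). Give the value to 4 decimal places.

Heun: k1 = f(t_n, y_n); k2 = f(t_n + h, y_n + h·k1); y_{n+1} = y_n + (h/2)·(k1 + k2).
t=0.000000, y=1.200000:
  k1 = f(0.000000, 1.200000) = -0.296000
  k2 = f(0.150000, 1.155600) = -0.400268
  y ← 1.200000 + (0.15/2)·(-0.296000 + (-0.400268)) = 1.147780
t=0.150000, y=1.147780:
  k1 = f(0.150000, 1.147780) = -0.392213
  k2 = f(0.300000, 1.088948) = -0.481616
  y ← 1.147780 + (0.15/2)·(-0.392213 + (-0.481616)) = 1.082243
t=0.300000, y=1.082243:
  k1 = f(0.300000, 1.082243) = -0.474710
  k2 = f(0.450000, 1.011036) = -0.551367
  y ← 1.082243 + (0.15/2)·(-0.474710 + (-0.551367)) = 1.005287
y(0.45) ≈ 1.0053

1.0053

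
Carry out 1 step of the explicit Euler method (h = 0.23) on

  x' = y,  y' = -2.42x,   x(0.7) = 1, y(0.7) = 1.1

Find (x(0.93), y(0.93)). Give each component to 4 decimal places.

Euler on (x,y): x_{n+1} = x_n + h·x', y_{n+1} = y_n + h·y'.
0.700000: (1.000000, 1.100000); f=(1.100000, -2.420000) → (1.253000, 0.543400)
(x(0.93), y(0.93)) ≈ (1.2530, 0.5434)

1.2530, 0.5434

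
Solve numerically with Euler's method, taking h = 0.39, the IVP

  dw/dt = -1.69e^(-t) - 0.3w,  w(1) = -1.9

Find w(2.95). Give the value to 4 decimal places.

-1.4844

Euler: w_{n+1} = w_n + h·f(t_n, w_n).
t=1.000000, w=-1.900000: f=-0.051716 → w ← -1.900000 + 0.39·(-0.051716) = -1.920169
t=1.390000, w=-1.920169: f=0.155114 → w ← -1.920169 + 0.39·0.155114 = -1.859675
t=1.780000, w=-1.859675: f=0.272904 → w ← -1.859675 + 0.39·0.272904 = -1.753242
t=2.170000, w=-1.753242: f=0.333013 → w ← -1.753242 + 0.39·0.333013 = -1.623368
t=2.560000, w=-1.623368: f=0.356365 → w ← -1.623368 + 0.39·0.356365 = -1.484385
w(2.95) ≈ -1.4844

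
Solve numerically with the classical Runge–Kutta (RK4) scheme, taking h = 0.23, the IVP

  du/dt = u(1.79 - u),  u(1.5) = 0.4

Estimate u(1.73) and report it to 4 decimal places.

0.5420

RK4: k1 = f(t_n, u_n); k2 = f(t_n + h/2, u_n + (h/2)·k1); k3 = f(t_n + h/2, u_n + (h/2)·k2); k4 = f(t_n + h, u_n + h·k3); u_{n+1} = u_n + (h/6)·(k1 + 2k2 + 2k3 + k4).
t=1.500000, u=0.400000:
  k1 = f(1.500000, 0.400000) = 0.556000
  k2 = f(1.615000, 0.463940) = 0.615212
  k3 = f(1.615000, 0.470749) = 0.621036
  k4 = f(1.730000, 0.542838) = 0.677007
  u ← 0.400000 + (0.23/6)·(k1 + 2k2 + 2k3 + k4) = 0.542044
u(1.73) ≈ 0.5420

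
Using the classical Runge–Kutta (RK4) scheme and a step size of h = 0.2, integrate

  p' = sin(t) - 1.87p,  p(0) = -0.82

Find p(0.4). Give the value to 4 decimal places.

RK4: k1 = f(t_n, p_n); k2 = f(t_n + h/2, p_n + (h/2)·k1); k3 = f(t_n + h/2, p_n + (h/2)·k2); k4 = f(t_n + h, p_n + h·k3); p_{n+1} = p_n + (h/6)·(k1 + 2k2 + 2k3 + k4).
t=0.000000, p=-0.820000:
  k1 = f(0.000000, -0.820000) = 1.533400
  k2 = f(0.100000, -0.666660) = 1.346488
  k3 = f(0.100000, -0.685351) = 1.381440
  k4 = f(0.200000, -0.543712) = 1.215411
  p ← -0.820000 + (0.2/6)·(k1 + 2k2 + 2k3 + k4) = -0.546511
t=0.200000, p=-0.546511:
  k1 = f(0.200000, -0.546511) = 1.220645
  k2 = f(0.300000, -0.424447) = 1.089235
  k3 = f(0.300000, -0.437588) = 1.113809
  k4 = f(0.400000, -0.323749) = 0.994830
  p ← -0.546511 + (0.2/6)·(k1 + 2k2 + 2k3 + k4) = -0.325792
p(0.4) ≈ -0.3258

-0.3258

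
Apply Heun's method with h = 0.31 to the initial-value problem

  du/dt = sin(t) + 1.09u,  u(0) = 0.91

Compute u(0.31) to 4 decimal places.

Heun: k1 = f(t_n, u_n); k2 = f(t_n + h, u_n + h·k1); u_{n+1} = u_n + (h/2)·(k1 + k2).
t=0.000000, u=0.910000:
  k1 = f(0.000000, 0.910000) = 0.991900
  k2 = f(0.310000, 1.217489) = 1.632122
  u ← 0.910000 + (0.31/2)·(0.991900 + 1.632122) = 1.316723
u(0.31) ≈ 1.3167

1.3167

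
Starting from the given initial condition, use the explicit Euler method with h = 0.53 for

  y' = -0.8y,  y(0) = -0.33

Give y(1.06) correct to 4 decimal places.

Euler: y_{n+1} = y_n + h·f(x_n, y_n).
x=0.000000, y=-0.330000: f=0.264000 → y ← -0.330000 + 0.53·0.264000 = -0.190080
x=0.530000, y=-0.190080: f=0.152064 → y ← -0.190080 + 0.53·0.152064 = -0.109486
y(1.06) ≈ -0.1095

-0.1095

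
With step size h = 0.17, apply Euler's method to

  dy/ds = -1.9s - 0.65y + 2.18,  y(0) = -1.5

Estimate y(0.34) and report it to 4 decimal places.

-0.5415

Euler: y_{n+1} = y_n + h·f(s_n, y_n).
s=0.000000, y=-1.500000: f=3.155000 → y ← -1.500000 + 0.17·3.155000 = -0.963650
s=0.170000, y=-0.963650: f=2.483373 → y ← -0.963650 + 0.17·2.483373 = -0.541477
y(0.34) ≈ -0.5415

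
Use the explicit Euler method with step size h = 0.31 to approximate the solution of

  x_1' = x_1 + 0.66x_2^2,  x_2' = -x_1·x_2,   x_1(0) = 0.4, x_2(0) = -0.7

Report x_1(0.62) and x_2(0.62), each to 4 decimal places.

Euler on (x_1,x_2): x_1_{n+1} = x_1_n + h·x_1', x_2_{n+1} = x_2_n + h·x_2'.
0.000000: (0.400000, -0.700000); f=(0.723400, 0.280000) → (0.624254, -0.613200)
0.310000: (0.624254, -0.613200); f=(0.872423, 0.382793) → (0.894705, -0.494534)
(x_1(0.62), x_2(0.62)) ≈ (0.8947, -0.4945)

0.8947, -0.4945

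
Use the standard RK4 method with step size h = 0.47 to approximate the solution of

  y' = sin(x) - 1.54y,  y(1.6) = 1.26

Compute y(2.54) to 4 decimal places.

RK4: k1 = f(x_n, y_n); k2 = f(x_n + h/2, y_n + (h/2)·k1); k3 = f(x_n + h/2, y_n + (h/2)·k2); k4 = f(x_n + h, y_n + h·k3); y_{n+1} = y_n + (h/6)·(k1 + 2k2 + 2k3 + k4).
x=1.600000, y=1.260000:
  k1 = f(1.600000, 1.260000) = -0.940826
  k2 = f(1.835000, 1.038906) = -0.634614
  k3 = f(1.835000, 1.110866) = -0.745432
  k4 = f(2.070000, 0.909647) = -0.522892
  y ← 1.260000 + (0.47/6)·(k1 + 2k2 + 2k3 + k4) = 0.929135
x=2.070000, y=0.929135:
  k1 = f(2.070000, 0.929135) = -0.552903
  k2 = f(2.305000, 0.799202) = -0.488407
  k3 = f(2.305000, 0.814359) = -0.511748
  k4 = f(2.540000, 0.688613) = -0.494508
  y ← 0.929135 + (0.47/6)·(k1 + 2k2 + 2k3 + k4) = 0.690396
y(2.54) ≈ 0.6904

0.6904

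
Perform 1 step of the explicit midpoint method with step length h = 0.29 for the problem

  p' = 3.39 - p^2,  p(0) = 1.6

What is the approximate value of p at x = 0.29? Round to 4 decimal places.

Midpoint: k1 = f(x_n, p_n); k2 = f(x_n + h/2, p_n + (h/2)·k1); p_{n+1} = p_n + h·k2.
x=0.000000, p=1.600000:
  k1 = f(0.000000, 1.600000) = 0.830000
  k2 = f(0.145000, 1.720350) = 0.430396
  p ← 1.600000 + 0.29·0.430396 = 1.724815
p(0.29) ≈ 1.7248

1.7248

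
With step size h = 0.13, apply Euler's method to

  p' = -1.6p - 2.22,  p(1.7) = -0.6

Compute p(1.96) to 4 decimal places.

-0.8935

Euler: p_{n+1} = p_n + h·f(x_n, p_n).
x=1.700000, p=-0.600000: f=-1.260000 → p ← -0.600000 + 0.13·(-1.260000) = -0.763800
x=1.830000, p=-0.763800: f=-0.997920 → p ← -0.763800 + 0.13·(-0.997920) = -0.893530
p(1.96) ≈ -0.8935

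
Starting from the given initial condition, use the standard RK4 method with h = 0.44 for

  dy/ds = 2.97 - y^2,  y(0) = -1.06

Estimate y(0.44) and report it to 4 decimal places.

RK4: k1 = f(s_n, y_n); k2 = f(s_n + h/2, y_n + (h/2)·k1); k3 = f(s_n + h/2, y_n + (h/2)·k2); k4 = f(s_n + h, y_n + h·k3); y_{n+1} = y_n + (h/6)·(k1 + 2k2 + 2k3 + k4).
s=0.000000, y=-1.060000:
  k1 = f(0.000000, -1.060000) = 1.846400
  k2 = f(0.220000, -0.653792) = 2.542556
  k3 = f(0.220000, -0.500638) = 2.719362
  k4 = f(0.440000, 0.136519) = 2.951362
  y ← -1.060000 + (0.44/6)·(k1 + 2k2 + 2k3 + k4) = 0.063584
y(0.44) ≈ 0.0636

0.0636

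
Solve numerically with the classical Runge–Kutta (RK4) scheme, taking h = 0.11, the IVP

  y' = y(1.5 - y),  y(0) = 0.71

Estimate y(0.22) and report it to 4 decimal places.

RK4: k1 = f(x_n, y_n); k2 = f(x_n + h/2, y_n + (h/2)·k1); k3 = f(x_n + h/2, y_n + (h/2)·k2); k4 = f(x_n + h, y_n + h·k3); y_{n+1} = y_n + (h/6)·(k1 + 2k2 + 2k3 + k4).
x=0.000000, y=0.710000:
  k1 = f(0.000000, 0.710000) = 0.560900
  k2 = f(0.055000, 0.740849) = 0.562416
  k3 = f(0.055000, 0.740933) = 0.562418
  k4 = f(0.110000, 0.771866) = 0.562022
  y ← 0.710000 + (0.11/6)·(k1 + 2k2 + 2k3 + k4) = 0.771831
x=0.110000, y=0.771831:
  k1 = f(0.110000, 0.771831) = 0.562023
  k2 = f(0.165000, 0.802742) = 0.559718
  k3 = f(0.165000, 0.802615) = 0.559732
  k4 = f(0.220000, 0.833401) = 0.555544
  y ← 0.771831 + (0.11/6)·(k1 + 2k2 + 2k3 + k4) = 0.833366
y(0.22) ≈ 0.8334

0.8334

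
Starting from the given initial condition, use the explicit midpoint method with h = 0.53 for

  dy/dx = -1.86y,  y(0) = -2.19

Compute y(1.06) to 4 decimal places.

Midpoint: k1 = f(x_n, y_n); k2 = f(x_n + h/2, y_n + (h/2)·k1); y_{n+1} = y_n + h·k2.
x=0.000000, y=-2.190000:
  k1 = f(0.000000, -2.190000) = 4.073400
  k2 = f(0.265000, -1.110549) = 2.065621
  y ← -2.190000 + 0.53·2.065621 = -1.095221
x=0.530000, y=-1.095221:
  k1 = f(0.530000, -1.095221) = 2.037111
  k2 = f(0.795000, -0.555386) = 1.033019
  y ← -1.095221 + 0.53·1.033019 = -0.547721
y(1.06) ≈ -0.5477

-0.5477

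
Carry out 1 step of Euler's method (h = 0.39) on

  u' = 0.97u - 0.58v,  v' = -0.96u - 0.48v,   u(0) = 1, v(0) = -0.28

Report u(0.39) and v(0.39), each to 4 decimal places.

1.4416, -0.6020

Euler on (u,v): u_{n+1} = u_n + h·u', v_{n+1} = v_n + h·v'.
0.000000: (1.000000, -0.280000); f=(1.132400, -0.825600) → (1.441636, -0.601984)
(u(0.39), v(0.39)) ≈ (1.4416, -0.6020)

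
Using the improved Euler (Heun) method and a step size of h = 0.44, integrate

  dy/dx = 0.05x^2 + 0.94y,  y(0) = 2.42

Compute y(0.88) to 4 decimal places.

Heun: k1 = f(x_n, y_n); k2 = f(x_n + h, y_n + h·k1); y_{n+1} = y_n + (h/2)·(k1 + k2).
x=0.000000, y=2.420000:
  k1 = f(0.000000, 2.420000) = 2.274800
  k2 = f(0.440000, 3.420912) = 3.225337
  y ← 2.420000 + (0.44/2)·(2.274800 + 3.225337) = 3.630030
x=0.440000, y=3.630030:
  k1 = f(0.440000, 3.630030) = 3.421908
  k2 = f(0.880000, 5.135670) = 4.866250
  y ← 3.630030 + (0.44/2)·(3.421908 + 4.866250) = 5.453425
y(0.88) ≈ 5.4534

5.4534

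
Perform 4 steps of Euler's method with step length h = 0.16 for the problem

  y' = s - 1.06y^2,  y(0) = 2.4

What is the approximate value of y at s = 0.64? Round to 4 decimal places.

Euler: y_{n+1} = y_n + h·f(s_n, y_n).
s=0.000000, y=2.400000: f=-6.105600 → y ← 2.400000 + 0.16·(-6.105600) = 1.423104
s=0.160000, y=1.423104: f=-1.986738 → y ← 1.423104 + 0.16·(-1.986738) = 1.105226
s=0.320000, y=1.105226: f=-0.974816 → y ← 1.105226 + 0.16·(-0.974816) = 0.949255
s=0.480000, y=0.949255: f=-0.475151 → y ← 0.949255 + 0.16·(-0.475151) = 0.873231
y(0.64) ≈ 0.8732

0.8732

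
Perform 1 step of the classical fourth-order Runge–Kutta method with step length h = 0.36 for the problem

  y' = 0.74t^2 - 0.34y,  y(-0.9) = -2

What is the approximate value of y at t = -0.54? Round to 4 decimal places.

RK4: k1 = f(t_n, y_n); k2 = f(t_n + h/2, y_n + (h/2)·k1); k3 = f(t_n + h/2, y_n + (h/2)·k2); k4 = f(t_n + h, y_n + h·k3); y_{n+1} = y_n + (h/6)·(k1 + 2k2 + 2k3 + k4).
t=-0.900000, y=-2.000000:
  k1 = f(-0.900000, -2.000000) = 1.279400
  k2 = f(-0.720000, -1.769708) = 0.985317
  k3 = f(-0.720000, -1.822643) = 1.003315
  k4 = f(-0.540000, -1.638807) = 0.772978
  y ← -2.000000 + (0.36/6)·(k1 + 2k2 + 2k3 + k4) = -1.638222
y(-0.54) ≈ -1.6382

-1.6382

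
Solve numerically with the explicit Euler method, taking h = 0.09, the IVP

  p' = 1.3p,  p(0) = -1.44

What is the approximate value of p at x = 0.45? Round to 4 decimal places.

-2.5040

Euler: p_{n+1} = p_n + h·f(x_n, p_n).
x=0.000000, p=-1.440000: f=-1.872000 → p ← -1.440000 + 0.09·(-1.872000) = -1.608480
x=0.090000, p=-1.608480: f=-2.091024 → p ← -1.608480 + 0.09·(-2.091024) = -1.796672
x=0.180000, p=-1.796672: f=-2.335674 → p ← -1.796672 + 0.09·(-2.335674) = -2.006883
x=0.270000, p=-2.006883: f=-2.608948 → p ← -2.006883 + 0.09·(-2.608948) = -2.241688
x=0.360000, p=-2.241688: f=-2.914195 → p ← -2.241688 + 0.09·(-2.914195) = -2.503966
p(0.45) ≈ -2.5040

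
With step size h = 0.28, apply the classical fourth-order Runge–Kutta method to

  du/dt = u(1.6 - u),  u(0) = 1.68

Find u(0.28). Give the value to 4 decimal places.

RK4: k1 = f(t_n, u_n); k2 = f(t_n + h/2, u_n + (h/2)·k1); k3 = f(t_n + h/2, u_n + (h/2)·k2); k4 = f(t_n + h, u_n + h·k3); u_{n+1} = u_n + (h/6)·(k1 + 2k2 + 2k3 + k4).
t=0.000000, u=1.680000:
  k1 = f(0.000000, 1.680000) = -0.134400
  k2 = f(0.140000, 1.661184) = -0.101638
  k3 = f(0.140000, 1.665771) = -0.109559
  k4 = f(0.280000, 1.649324) = -0.081350
  u ← 1.680000 + (0.28/6)·(k1 + 2k2 + 2k3 + k4) = 1.650220
u(0.28) ≈ 1.6502

1.6502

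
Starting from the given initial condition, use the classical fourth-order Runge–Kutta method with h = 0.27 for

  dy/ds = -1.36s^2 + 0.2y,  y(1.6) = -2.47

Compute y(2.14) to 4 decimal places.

-5.4684

RK4: k1 = f(s_n, y_n); k2 = f(s_n + h/2, y_n + (h/2)·k1); k3 = f(s_n + h/2, y_n + (h/2)·k2); k4 = f(s_n + h, y_n + h·k3); y_{n+1} = y_n + (h/6)·(k1 + 2k2 + 2k3 + k4).
s=1.600000, y=-2.470000:
  k1 = f(1.600000, -2.470000) = -3.975600
  k2 = f(1.735000, -3.006706) = -4.695247
  k3 = f(1.735000, -3.103858) = -4.714678
  k4 = f(1.870000, -3.742963) = -5.504377
  y ← -2.470000 + (0.27/6)·(k1 + 2k2 + 2k3 + k4) = -3.743492
s=1.870000, y=-3.743492:
  k1 = f(1.870000, -3.743492) = -5.504482
  k2 = f(2.005000, -4.486597) = -6.364553
  k3 = f(2.005000, -4.602707) = -6.387775
  k4 = f(2.140000, -5.468192) = -7.321894
  y ← -3.743492 + (0.27/6)·(k1 + 2k2 + 2k3 + k4) = -5.468389
y(2.14) ≈ -5.4684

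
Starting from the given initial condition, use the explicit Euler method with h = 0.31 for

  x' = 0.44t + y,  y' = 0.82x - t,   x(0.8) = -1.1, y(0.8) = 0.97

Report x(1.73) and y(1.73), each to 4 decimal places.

-0.2319, -0.6195

Euler on (x,y): x_{n+1} = x_n + h·x', y_{n+1} = y_n + h·y'.
0.800000: (-1.100000, 0.970000); f=(1.322000, -1.702000) → (-0.690180, 0.442380)
1.110000: (-0.690180, 0.442380); f=(0.930780, -1.675948) → (-0.401638, -0.077164)
1.420000: (-0.401638, -0.077164); f=(0.547636, -1.749343) → (-0.231871, -0.619460)
(x(1.73), y(1.73)) ≈ (-0.2319, -0.6195)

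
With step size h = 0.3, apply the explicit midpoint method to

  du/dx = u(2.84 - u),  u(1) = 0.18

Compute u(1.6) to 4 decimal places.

0.7344

Midpoint: k1 = f(x_n, u_n); k2 = f(x_n + h/2, u_n + (h/2)·k1); u_{n+1} = u_n + h·k2.
x=1.000000, u=0.180000:
  k1 = f(1.000000, 0.180000) = 0.478800
  k2 = f(1.150000, 0.251820) = 0.651755
  u ← 0.180000 + 0.3·0.651755 = 0.375527
x=1.300000, u=0.375527:
  k1 = f(1.300000, 0.375527) = 0.925475
  k2 = f(1.450000, 0.514348) = 1.196194
  u ← 0.375527 + 0.3·1.196194 = 0.734385
u(1.6) ≈ 0.7344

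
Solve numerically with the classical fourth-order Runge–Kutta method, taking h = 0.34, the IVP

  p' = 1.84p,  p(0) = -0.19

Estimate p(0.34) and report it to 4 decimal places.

RK4: k1 = f(t_n, p_n); k2 = f(t_n + h/2, p_n + (h/2)·k1); k3 = f(t_n + h/2, p_n + (h/2)·k2); k4 = f(t_n + h, p_n + h·k3); p_{n+1} = p_n + (h/6)·(k1 + 2k2 + 2k3 + k4).
t=0.000000, p=-0.190000:
  k1 = f(0.000000, -0.190000) = -0.349600
  k2 = f(0.170000, -0.249432) = -0.458955
  k3 = f(0.170000, -0.268022) = -0.493161
  k4 = f(0.340000, -0.357675) = -0.658122
  p ← -0.190000 + (0.34/6)·(k1 + 2k2 + 2k3 + k4) = -0.355011
p(0.34) ≈ -0.3550

-0.3550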